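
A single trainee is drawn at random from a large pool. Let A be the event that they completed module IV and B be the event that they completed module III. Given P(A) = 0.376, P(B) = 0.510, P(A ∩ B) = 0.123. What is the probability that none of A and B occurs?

P(A ∪ B) = 0.376 + 0.510 − 0.123 = 0.763
P(none) = 1 − 0.763 = 0.237

0.237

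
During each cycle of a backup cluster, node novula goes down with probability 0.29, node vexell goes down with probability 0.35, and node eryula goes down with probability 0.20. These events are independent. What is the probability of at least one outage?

P(none) = (1 − 0.29) × (1 − 0.35) × (1 − 0.20) = 0.71 × 0.65 × 0.80 = 0.3692
P(at least one) = 1 − 0.3692 = 0.6308

0.6308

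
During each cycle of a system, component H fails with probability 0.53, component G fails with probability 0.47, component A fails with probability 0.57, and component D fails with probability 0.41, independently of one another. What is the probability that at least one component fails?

0.93680333

P(none) = (1 − 0.53) × (1 − 0.47) × (1 − 0.57) × (1 − 0.41) = 0.47 × 0.53 × 0.43 × 0.59 = 0.06319667
P(at least one) = 1 − 0.06319667 = 0.93680333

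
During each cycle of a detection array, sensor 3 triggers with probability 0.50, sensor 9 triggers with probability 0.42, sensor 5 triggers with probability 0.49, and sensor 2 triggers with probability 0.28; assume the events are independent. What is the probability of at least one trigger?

P(none) = (1 − 0.50) × (1 − 0.42) × (1 − 0.49) × (1 − 0.28) = 0.50 × 0.58 × 0.51 × 0.72 = 0.106488
P(at least one) = 1 − 0.106488 = 0.893512

0.893512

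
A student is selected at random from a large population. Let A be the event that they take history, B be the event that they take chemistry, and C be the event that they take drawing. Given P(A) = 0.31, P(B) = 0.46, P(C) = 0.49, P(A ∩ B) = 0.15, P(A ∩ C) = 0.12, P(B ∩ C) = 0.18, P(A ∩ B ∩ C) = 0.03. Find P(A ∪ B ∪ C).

0.84

By inclusion–exclusion:
P(A ∪ B ∪ C) = 0.31 + 0.46 + 0.49 − 0.15 − 0.12 − 0.18 + 0.03 = 0.84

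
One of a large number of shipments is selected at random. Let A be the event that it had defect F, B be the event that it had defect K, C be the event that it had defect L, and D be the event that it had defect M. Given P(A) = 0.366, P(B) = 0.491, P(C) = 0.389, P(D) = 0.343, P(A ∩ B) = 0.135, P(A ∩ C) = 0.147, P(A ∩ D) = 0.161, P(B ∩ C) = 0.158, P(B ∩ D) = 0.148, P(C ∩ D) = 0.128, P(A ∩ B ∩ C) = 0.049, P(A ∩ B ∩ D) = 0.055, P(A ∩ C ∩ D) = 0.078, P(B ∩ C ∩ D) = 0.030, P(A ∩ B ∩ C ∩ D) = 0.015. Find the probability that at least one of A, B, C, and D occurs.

P(A ∪ B ∪ C ∪ D) = 0.366 + 0.491 + 0.389 + 0.343 − 0.135 − 0.147 − 0.161 − 0.158 − 0.148 − 0.128 + 0.049 + 0.055 + 0.078 + 0.030 − 0.015 = 0.909

0.909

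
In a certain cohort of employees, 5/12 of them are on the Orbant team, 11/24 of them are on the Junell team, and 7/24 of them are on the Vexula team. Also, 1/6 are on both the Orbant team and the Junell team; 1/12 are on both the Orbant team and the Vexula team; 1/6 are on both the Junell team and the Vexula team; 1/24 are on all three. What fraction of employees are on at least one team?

P(≥1) = 5/12 + 11/24 + 7/24 − 1/6 − 1/12 − 1/6 + 1/24 = 19/24

19/24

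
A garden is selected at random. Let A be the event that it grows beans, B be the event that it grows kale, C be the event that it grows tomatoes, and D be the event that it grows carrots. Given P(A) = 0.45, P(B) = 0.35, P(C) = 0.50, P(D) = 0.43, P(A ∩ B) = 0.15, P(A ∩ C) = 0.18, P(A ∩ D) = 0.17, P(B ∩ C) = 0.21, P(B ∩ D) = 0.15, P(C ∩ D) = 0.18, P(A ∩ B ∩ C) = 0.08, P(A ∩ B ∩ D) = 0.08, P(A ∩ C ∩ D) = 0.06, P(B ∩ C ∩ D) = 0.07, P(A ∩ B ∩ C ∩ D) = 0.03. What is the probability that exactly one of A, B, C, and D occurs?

By inclusion–exclusion (exactly-one form):
P(exactly one) = 0.45 + 0.35 + 0.50 + 0.43 − 2·0.15 − 2·0.18 − 2·0.17 − 2·0.21 − 2·0.15 − 2·0.18 + 3·0.08 + 3·0.08 + 3·0.06 + 3·0.07 − 4·0.03 = 0.40

0.40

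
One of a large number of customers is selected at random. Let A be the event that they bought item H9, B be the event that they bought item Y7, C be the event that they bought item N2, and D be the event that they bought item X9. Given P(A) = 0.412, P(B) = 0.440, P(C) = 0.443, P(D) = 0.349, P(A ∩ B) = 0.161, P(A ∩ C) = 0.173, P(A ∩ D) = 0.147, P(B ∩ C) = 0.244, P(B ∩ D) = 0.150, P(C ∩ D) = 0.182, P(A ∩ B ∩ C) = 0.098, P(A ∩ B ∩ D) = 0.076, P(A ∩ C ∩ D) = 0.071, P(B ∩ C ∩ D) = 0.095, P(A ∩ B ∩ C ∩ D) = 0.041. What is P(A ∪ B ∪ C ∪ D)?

Apply inclusion-exclusion:
P(A ∪ B ∪ C ∪ D) = 0.412 + 0.440 + 0.443 + 0.349 − 0.161 − 0.173 − 0.147 − 0.244 − 0.150 − 0.182 + 0.098 + 0.076 + 0.071 + 0.095 − 0.041 = 0.886

0.886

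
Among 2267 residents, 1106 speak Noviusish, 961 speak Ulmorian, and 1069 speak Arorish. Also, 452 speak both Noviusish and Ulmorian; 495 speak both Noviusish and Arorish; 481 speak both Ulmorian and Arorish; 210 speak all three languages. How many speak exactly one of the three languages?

By inclusion–exclusion (exactly-one form):
N(exactly one) = 1106 + 961 + 1069 − 2·452 − 2·495 − 2·481 + 3·210 = 910

910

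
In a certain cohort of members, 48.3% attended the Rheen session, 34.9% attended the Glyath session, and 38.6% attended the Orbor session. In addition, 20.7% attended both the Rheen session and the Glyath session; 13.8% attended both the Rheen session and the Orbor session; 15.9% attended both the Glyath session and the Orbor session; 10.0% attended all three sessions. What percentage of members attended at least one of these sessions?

By inclusion-exclusion,
P(union) = 48.3 + 34.9 + 38.6 − 20.7 − 13.8 − 15.9 + 10.0 = 81.4%

81.4%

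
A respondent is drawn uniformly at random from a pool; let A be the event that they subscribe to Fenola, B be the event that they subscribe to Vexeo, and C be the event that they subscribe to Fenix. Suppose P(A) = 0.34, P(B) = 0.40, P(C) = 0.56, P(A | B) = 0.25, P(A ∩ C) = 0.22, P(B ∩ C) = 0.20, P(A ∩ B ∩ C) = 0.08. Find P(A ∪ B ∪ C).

P(A ∩ B) = P(B)·P(A|B) = 0.40 × 0.25 = 0.10
By inclusion–exclusion:
P(A ∪ B ∪ C) = 0.34 + 0.40 + 0.56 − 0.10 − 0.22 − 0.20 + 0.08 = 0.86

0.86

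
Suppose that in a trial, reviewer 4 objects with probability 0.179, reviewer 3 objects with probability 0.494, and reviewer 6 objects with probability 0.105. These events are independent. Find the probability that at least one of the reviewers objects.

P(none) = (1 − 0.179) × (1 − 0.494) × (1 − 0.105) = 0.821 × 0.506 × 0.895 = 0.37180627
P(at least one) = 1 − 0.37180627 = 0.62819373

0.62819373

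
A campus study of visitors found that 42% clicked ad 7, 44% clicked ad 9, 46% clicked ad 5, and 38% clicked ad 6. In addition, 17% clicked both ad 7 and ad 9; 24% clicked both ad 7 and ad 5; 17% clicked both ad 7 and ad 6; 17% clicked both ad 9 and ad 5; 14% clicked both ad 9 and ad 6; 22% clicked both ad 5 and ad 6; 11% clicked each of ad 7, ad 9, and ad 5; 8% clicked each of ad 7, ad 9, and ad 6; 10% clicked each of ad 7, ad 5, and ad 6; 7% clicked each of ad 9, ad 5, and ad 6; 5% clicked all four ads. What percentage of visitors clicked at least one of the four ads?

90%

P(union) = 42 + 44 + 46 + 38 − 17 − 24 − 17 − 17 − 14 − 22 + 11 + 8 + 10 + 7 − 5 = 90%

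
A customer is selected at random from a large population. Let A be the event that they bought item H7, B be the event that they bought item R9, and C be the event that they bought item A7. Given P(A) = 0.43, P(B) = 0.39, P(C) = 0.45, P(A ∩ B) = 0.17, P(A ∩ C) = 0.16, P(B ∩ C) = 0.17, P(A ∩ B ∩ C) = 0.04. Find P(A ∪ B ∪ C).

0.81

Inclusion–exclusion gives
P(A ∪ B ∪ C) = 0.43 + 0.39 + 0.45 − 0.17 − 0.16 − 0.17 + 0.04 = 0.81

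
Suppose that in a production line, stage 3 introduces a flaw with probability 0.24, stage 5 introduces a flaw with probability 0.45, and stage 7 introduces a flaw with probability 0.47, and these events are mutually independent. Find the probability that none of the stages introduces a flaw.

0.22154

P(none) = (1 − 0.24) × (1 − 0.45) × (1 − 0.47) = 0.76 × 0.55 × 0.53 = 0.22154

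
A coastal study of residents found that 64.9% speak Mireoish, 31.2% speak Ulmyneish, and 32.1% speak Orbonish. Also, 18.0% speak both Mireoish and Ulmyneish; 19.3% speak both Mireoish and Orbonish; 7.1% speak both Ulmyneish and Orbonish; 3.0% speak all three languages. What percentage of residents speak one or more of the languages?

P(at least one) = 64.9 + 31.2 + 32.1 − 18.0 − 19.3 − 7.1 + 3.0 = 86.8%

86.8%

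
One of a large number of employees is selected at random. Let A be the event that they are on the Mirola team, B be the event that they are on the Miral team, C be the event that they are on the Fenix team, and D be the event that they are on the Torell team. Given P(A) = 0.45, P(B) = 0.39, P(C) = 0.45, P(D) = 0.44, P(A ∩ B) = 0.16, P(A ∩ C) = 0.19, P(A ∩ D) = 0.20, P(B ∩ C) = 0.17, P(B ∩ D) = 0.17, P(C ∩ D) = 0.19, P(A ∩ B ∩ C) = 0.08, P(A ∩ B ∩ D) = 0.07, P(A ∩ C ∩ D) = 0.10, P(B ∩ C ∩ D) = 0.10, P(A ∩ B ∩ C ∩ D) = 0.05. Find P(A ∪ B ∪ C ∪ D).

0.95

P(A ∪ B ∪ C ∪ D) = 0.45 + 0.39 + 0.45 + 0.44 − 0.16 − 0.19 − 0.20 − 0.17 − 0.17 − 0.19 + 0.08 + 0.07 + 0.10 + 0.10 − 0.05 = 0.95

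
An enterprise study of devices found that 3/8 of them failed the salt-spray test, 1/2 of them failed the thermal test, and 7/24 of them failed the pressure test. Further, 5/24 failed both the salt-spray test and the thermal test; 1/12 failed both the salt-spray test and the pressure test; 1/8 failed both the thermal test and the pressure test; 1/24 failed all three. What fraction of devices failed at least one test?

P(at least one) = 3/8 + 1/2 + 7/24 − 5/24 − 1/12 − 1/8 + 1/24 = 19/24

19/24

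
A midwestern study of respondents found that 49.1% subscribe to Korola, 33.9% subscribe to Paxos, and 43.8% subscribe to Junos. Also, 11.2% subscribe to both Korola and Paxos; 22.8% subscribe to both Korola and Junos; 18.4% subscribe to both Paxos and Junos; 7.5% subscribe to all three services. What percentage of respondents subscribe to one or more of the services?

Using inclusion–exclusion:
P(≥1) = 49.1 + 33.9 + 43.8 − 11.2 − 22.8 − 18.4 + 7.5 = 81.9%

81.9%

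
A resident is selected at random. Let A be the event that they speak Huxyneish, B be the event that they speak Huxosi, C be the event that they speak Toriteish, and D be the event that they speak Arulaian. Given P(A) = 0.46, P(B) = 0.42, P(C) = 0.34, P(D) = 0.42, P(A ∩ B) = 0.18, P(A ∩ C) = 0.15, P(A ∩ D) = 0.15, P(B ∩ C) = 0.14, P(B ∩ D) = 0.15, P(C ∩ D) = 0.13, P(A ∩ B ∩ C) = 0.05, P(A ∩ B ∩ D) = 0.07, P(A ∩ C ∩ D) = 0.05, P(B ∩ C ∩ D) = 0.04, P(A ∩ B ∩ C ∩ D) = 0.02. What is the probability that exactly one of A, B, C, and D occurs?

By inclusion–exclusion (exactly-one form):
P(exactly one) = 0.46 + 0.42 + 0.34 + 0.42 − 2·0.18 − 2·0.15 − 2·0.15 − 2·0.14 − 2·0.15 − 2·0.13 + 3·0.05 + 3·0.07 + 3·0.05 + 3·0.04 − 4·0.02 = 0.39

0.39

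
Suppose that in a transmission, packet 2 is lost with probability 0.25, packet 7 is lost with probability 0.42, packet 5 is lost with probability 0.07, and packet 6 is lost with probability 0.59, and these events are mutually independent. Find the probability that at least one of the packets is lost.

0.8341345

Independence gives P(none) = ∏(1 − pᵢ).
P(none) = (1 − 0.25) × (1 − 0.42) × (1 − 0.07) × (1 − 0.59) = 0.75 × 0.58 × 0.93 × 0.41 = 0.1658655
P(at least one) = 1 − 0.1658655 = 0.8341345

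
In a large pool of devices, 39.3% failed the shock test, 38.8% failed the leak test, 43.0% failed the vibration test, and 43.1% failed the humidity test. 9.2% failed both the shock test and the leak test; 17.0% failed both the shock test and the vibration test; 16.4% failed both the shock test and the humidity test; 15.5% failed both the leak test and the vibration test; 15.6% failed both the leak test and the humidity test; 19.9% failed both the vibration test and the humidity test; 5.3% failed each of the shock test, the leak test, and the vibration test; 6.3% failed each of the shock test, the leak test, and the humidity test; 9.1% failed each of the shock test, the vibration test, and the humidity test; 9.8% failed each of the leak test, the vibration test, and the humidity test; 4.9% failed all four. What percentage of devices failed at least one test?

96.2%

Using inclusion–exclusion:
P(≥1) = 39.3 + 38.8 + 43.0 + 43.1 − 9.2 − 17.0 − 16.4 − 15.5 − 15.6 − 19.9 + 5.3 + 6.3 + 9.1 + 9.8 − 4.9 = 96.2%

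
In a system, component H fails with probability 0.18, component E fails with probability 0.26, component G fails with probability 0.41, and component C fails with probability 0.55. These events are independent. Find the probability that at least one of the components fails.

P(none) = (1 − 0.18) × (1 − 0.26) × (1 − 0.41) × (1 − 0.55) = 0.82 × 0.74 × 0.59 × 0.45 = 0.1611054
P(at least one) = 1 − 0.1611054 = 0.8388946

0.8388946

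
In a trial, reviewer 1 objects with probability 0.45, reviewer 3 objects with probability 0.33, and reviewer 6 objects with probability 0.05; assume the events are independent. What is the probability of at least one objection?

0.649925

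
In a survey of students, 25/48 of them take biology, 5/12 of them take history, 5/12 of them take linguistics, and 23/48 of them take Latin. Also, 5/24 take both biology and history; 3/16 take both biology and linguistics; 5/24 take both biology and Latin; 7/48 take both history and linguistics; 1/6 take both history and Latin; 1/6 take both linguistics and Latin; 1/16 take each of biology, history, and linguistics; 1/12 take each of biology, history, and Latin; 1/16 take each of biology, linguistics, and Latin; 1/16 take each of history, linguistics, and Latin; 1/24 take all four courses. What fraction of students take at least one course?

Inclusion–exclusion gives
P(≥1) = 25/48 + 5/12 + 5/12 + 23/48 − 5/24 − 3/16 − 5/24 − 7/48 − 1/6 − 1/6 + 1/16 + 1/12 + 1/16 + 1/16 − 1/24 = 47/48

47/48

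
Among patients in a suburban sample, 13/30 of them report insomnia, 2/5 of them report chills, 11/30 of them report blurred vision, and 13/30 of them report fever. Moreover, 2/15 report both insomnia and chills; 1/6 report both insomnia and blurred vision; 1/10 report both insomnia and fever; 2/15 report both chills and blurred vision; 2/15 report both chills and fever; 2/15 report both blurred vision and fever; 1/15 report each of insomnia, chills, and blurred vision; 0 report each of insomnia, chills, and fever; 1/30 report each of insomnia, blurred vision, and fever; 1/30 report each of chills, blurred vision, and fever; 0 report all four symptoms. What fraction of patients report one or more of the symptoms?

By inclusion–exclusion:
P(union) = 13/30 + 2/5 + 11/30 + 13/30 − 2/15 − 1/6 − 1/10 − 2/15 − 2/15 − 2/15 + 1/15 + 0 + 1/30 + 1/30 − 0 = 29/30

29/30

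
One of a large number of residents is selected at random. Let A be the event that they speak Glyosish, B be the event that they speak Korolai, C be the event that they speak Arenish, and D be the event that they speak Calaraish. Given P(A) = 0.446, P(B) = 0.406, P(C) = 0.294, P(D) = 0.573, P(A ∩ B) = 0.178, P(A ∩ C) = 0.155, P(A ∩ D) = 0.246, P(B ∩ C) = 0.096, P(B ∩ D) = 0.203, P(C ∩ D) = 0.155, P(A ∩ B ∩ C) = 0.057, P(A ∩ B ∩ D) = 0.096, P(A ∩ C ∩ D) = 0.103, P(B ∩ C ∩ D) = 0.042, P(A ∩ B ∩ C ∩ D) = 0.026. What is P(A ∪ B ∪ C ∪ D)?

0.958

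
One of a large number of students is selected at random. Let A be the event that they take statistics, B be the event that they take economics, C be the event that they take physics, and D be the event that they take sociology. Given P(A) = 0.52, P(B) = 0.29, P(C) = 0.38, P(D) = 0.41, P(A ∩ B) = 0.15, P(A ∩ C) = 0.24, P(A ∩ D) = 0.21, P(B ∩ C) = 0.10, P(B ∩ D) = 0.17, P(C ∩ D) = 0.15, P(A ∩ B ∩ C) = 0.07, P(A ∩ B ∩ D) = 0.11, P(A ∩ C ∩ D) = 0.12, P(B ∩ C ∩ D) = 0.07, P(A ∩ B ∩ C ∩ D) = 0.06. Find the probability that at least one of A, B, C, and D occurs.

0.89

By inclusion–exclusion:
P(A ∪ B ∪ C ∪ D) = 0.52 + 0.29 + 0.38 + 0.41 − 0.15 − 0.24 − 0.21 − 0.10 − 0.17 − 0.15 + 0.07 + 0.11 + 0.12 + 0.07 − 0.06 = 0.89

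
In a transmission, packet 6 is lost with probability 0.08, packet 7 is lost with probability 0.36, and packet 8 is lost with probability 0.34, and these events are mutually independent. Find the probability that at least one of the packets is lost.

0.611392

Since the events are independent, P(none) is the product of the individual non-occurrence probabilities.
P(none) = (1 − 0.08) × (1 − 0.36) × (1 − 0.34) = 0.92 × 0.64 × 0.66 = 0.388608
P(at least one) = 1 − 0.388608 = 0.611392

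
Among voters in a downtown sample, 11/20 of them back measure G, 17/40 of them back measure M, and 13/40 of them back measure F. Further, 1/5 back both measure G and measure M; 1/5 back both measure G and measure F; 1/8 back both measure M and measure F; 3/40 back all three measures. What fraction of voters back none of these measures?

3/20

P(union) = 11/20 + 17/40 + 13/40 − 1/5 − 1/5 − 1/8 + 3/40 = 17/20
P(none) = 1 − 17/20 = 3/20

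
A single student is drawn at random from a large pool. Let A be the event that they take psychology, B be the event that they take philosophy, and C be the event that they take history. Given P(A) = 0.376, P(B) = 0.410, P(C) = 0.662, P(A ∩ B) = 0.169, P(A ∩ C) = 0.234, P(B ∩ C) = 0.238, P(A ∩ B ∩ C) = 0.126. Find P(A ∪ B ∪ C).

0.933

Inclusion–exclusion gives
P(A ∪ B ∪ C) = 0.376 + 0.410 + 0.662 − 0.169 − 0.234 − 0.238 + 0.126 = 0.933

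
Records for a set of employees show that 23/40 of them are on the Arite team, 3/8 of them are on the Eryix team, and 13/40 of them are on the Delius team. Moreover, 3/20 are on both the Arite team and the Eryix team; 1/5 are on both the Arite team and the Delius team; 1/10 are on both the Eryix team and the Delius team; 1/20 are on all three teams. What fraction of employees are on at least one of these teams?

By inclusion–exclusion:
P(at least one) = 23/40 + 3/8 + 13/40 − 3/20 − 1/5 − 1/10 + 1/20 = 7/8

7/8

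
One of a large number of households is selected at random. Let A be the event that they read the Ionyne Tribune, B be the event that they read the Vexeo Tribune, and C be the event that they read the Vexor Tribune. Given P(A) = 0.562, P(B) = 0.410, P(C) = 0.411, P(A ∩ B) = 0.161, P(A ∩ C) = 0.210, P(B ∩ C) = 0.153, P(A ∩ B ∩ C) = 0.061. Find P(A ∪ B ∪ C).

Apply inclusion-exclusion:
P(A ∪ B ∪ C) = 0.562 + 0.410 + 0.411 − 0.161 − 0.210 − 0.153 + 0.061 = 0.920

0.920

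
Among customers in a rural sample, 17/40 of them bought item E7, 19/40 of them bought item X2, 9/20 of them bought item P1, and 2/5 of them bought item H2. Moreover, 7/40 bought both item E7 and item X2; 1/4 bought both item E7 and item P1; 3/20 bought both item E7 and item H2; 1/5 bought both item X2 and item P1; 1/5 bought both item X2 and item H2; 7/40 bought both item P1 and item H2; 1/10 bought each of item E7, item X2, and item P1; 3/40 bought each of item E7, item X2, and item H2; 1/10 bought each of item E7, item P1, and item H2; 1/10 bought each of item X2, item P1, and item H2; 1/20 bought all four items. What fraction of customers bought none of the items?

3/40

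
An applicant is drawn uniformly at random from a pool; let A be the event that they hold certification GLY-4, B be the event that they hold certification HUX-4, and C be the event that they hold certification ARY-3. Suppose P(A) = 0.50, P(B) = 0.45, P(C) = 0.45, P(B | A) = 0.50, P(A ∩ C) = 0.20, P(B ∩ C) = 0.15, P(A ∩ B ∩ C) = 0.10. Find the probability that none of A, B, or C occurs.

0.10

P(A ∩ B) = P(A)·P(B|A) = 0.50 × 0.50 = 0.25
By inclusion–exclusion:
P(A ∪ B ∪ C) = 0.50 + 0.45 + 0.45 − 0.25 − 0.20 − 0.15 + 0.10 = 0.90
P(none) = 1 − 0.90 = 0.10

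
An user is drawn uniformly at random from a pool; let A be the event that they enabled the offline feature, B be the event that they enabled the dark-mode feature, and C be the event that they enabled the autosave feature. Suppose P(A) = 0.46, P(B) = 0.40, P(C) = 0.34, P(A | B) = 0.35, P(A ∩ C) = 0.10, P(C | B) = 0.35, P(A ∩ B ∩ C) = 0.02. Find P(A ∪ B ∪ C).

P(A ∩ B) = P(B)·P(A|B) = 0.40 × 0.35 = 0.14
P(B ∩ C) = P(B)·P(C|B) = 0.40 × 0.35 = 0.14
Using inclusion–exclusion:
P(A ∪ B ∪ C) = 0.46 + 0.40 + 0.34 − 0.14 − 0.10 − 0.14 + 0.02 = 0.84

0.84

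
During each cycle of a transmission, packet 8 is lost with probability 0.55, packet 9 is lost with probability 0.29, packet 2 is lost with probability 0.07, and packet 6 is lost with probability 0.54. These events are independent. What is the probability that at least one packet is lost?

P(none) = (1 − 0.55) × (1 − 0.29) × (1 − 0.07) × (1 − 0.54) = 0.45 × 0.71 × 0.93 × 0.46 = 0.1366821
P(at least one) = 1 − 0.1366821 = 0.8633179

0.8633179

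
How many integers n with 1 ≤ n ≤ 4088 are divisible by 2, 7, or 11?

2495

2044 + 584 + 371 − 292 − 185 − 53 + 26 = 2495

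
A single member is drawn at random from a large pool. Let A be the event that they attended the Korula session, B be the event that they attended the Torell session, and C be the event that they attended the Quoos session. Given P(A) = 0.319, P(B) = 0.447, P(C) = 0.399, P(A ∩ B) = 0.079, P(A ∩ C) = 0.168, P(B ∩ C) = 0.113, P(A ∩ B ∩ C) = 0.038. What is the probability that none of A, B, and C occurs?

P(A ∪ B ∪ C) = 0.319 + 0.447 + 0.399 − 0.079 − 0.168 − 0.113 + 0.038 = 0.843
P(none) = 1 − 0.843 = 0.157

0.157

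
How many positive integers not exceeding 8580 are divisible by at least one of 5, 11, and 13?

Inclusion–exclusion gives
1716 + 780 + 660 − 156 − 132 − 60 + 12 = 2820

2820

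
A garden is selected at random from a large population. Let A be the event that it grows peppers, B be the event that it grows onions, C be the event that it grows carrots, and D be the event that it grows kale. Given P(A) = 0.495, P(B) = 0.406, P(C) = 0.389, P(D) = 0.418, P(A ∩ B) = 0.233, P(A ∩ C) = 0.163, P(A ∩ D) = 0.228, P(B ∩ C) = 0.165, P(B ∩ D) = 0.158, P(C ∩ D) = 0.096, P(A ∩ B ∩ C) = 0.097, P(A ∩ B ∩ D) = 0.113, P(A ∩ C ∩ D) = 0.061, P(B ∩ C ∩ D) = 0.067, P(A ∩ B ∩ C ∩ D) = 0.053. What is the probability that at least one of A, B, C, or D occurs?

0.950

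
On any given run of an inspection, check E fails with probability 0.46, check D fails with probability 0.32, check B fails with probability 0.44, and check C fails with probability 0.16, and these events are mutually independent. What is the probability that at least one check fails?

0.82726912

P(none) = (1 − 0.46) × (1 − 0.32) × (1 − 0.44) × (1 − 0.16) = 0.54 × 0.68 × 0.56 × 0.84 = 0.17273088
P(at least one) = 1 − 0.17273088 = 0.82726912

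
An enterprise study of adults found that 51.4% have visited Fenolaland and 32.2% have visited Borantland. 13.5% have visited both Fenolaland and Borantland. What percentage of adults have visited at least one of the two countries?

70.1%

By inclusion-exclusion,
P(union) = 51.4 + 32.2 − 13.5 = 70.1%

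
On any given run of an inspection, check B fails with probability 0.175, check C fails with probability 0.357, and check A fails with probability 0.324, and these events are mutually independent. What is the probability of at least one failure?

Independence gives P(none) = ∏(1 − pᵢ).
P(none) = (1 − 0.175) × (1 − 0.357) × (1 − 0.324) = 0.825 × 0.643 × 0.676 = 0.3586011
P(at least one) = 1 − 0.3586011 = 0.6413989

0.6413989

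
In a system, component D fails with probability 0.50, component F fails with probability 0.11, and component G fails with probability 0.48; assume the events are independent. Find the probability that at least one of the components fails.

Independence gives P(none) = ∏(1 − pᵢ).
P(none) = (1 − 0.50) × (1 − 0.11) × (1 − 0.48) = 0.50 × 0.89 × 0.52 = 0.2314
P(at least one) = 1 − 0.2314 = 0.7686

0.7686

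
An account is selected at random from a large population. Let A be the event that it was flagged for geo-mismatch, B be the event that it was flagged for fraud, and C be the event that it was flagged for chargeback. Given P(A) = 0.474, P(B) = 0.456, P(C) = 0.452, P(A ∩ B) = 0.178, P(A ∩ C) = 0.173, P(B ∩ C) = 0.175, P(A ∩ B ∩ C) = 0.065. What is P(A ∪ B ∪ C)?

0.921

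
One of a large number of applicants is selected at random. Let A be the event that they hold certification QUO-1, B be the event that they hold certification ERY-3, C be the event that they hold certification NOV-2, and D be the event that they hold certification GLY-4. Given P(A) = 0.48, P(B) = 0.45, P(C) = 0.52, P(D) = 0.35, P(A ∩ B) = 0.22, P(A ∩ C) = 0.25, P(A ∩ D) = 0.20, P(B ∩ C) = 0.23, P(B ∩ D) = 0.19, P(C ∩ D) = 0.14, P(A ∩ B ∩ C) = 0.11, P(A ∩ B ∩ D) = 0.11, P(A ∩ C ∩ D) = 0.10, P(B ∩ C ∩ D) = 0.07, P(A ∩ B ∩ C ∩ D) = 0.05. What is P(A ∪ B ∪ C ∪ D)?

0.91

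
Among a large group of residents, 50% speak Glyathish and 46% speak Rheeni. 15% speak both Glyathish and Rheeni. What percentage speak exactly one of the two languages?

66%

P(exactly one) = 50 + 46 − 2·15 = 66%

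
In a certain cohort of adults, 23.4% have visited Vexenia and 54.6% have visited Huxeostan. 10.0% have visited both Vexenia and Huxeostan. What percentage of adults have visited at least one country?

68.0%

By inclusion–exclusion:
P(union) = 23.4 + 54.6 − 10.0 = 68.0%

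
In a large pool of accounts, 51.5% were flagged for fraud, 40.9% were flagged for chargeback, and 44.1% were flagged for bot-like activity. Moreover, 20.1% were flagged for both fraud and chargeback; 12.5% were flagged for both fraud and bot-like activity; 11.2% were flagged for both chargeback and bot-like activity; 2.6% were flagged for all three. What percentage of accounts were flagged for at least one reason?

P(≥1) = 51.5 + 40.9 + 44.1 − 20.1 − 12.5 − 11.2 + 2.6 = 95.3%

95.3%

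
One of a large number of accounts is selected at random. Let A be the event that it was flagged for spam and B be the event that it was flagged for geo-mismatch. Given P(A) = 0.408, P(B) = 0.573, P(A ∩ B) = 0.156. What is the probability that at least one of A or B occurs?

0.825

P(A ∪ B) = 0.408 + 0.573 − 0.156 = 0.825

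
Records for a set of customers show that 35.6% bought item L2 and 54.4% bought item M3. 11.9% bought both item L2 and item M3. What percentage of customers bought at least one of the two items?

P(union) = 35.6 + 54.4 − 11.9 = 78.1%

78.1%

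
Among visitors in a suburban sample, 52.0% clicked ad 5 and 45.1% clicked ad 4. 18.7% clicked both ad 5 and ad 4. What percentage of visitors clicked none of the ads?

21.6%

By inclusion–exclusion:
P(≥1) = 52.0 + 45.1 − 18.7 = 78.4%
P(none) = 100% − 78.4% = 21.6%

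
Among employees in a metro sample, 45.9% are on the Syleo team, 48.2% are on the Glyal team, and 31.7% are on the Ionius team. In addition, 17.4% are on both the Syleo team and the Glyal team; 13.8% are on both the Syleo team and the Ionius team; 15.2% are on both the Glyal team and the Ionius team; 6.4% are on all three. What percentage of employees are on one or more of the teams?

85.8%

Inclusion–exclusion gives
P(union) = 45.9 + 48.2 + 31.7 − 17.4 − 13.8 − 15.2 + 6.4 = 85.8%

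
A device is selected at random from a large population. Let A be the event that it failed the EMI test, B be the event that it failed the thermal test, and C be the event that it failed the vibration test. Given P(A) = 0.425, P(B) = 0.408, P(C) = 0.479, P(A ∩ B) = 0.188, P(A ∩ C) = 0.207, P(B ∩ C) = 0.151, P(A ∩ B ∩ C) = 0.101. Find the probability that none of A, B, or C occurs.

0.133

Using inclusion–exclusion:
P(A ∪ B ∪ C) = 0.425 + 0.408 + 0.479 − 0.188 − 0.207 − 0.151 + 0.101 = 0.867
P(none) = 1 − 0.867 = 0.133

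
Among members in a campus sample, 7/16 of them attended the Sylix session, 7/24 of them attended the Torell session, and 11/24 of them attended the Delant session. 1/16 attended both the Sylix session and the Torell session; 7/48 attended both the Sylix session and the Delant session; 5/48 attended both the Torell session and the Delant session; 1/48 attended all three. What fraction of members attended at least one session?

43/48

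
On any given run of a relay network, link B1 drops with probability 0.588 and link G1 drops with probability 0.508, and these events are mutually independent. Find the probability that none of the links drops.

P(none) = (1 − 0.588) × (1 − 0.508) = 0.412 × 0.492 = 0.202704

0.202704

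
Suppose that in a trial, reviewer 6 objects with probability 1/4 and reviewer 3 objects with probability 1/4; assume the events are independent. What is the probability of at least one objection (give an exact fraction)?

7/16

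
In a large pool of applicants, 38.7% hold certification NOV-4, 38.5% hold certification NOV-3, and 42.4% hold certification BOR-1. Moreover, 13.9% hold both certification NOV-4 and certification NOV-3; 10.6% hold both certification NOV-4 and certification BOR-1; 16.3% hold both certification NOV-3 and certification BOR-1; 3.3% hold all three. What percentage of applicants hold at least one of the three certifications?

Inclusion–exclusion gives
P(at least one) = 38.7 + 38.5 + 42.4 − 13.9 − 10.6 − 16.3 + 3.3 = 82.1%

82.1%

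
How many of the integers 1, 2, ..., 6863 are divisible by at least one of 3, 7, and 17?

3172

⌊6863/3⌋ + ⌊6863/7⌋ + ⌊6863/17⌋ − ⌊6863/21⌋ − ⌊6863/51⌋ − ⌊6863/119⌋ + ⌊6863/357⌋ = 2287 + 980 + 403 − 326 − 134 − 57 + 19 = 3172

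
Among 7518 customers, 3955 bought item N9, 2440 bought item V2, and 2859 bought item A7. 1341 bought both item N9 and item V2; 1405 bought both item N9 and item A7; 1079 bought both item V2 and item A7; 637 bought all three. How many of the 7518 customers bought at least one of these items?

6066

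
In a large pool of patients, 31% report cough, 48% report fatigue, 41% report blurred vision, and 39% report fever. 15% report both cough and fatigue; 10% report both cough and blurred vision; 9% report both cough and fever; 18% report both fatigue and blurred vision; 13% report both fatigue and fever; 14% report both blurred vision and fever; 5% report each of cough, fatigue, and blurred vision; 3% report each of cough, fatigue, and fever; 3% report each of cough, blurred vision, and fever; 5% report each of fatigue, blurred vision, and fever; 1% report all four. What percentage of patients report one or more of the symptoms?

95%

Apply inclusion-exclusion:
P(≥1) = 31 + 48 + 41 + 39 − 15 − 10 − 9 − 18 − 13 − 14 + 5 + 3 + 3 + 5 − 1 = 95%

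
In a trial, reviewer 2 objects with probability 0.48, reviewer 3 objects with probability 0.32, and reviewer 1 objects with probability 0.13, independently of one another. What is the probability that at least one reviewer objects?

0.692368

P(none) = (1 − 0.48) × (1 − 0.32) × (1 − 0.13) = 0.52 × 0.68 × 0.87 = 0.307632
P(at least one) = 1 − 0.307632 = 0.692368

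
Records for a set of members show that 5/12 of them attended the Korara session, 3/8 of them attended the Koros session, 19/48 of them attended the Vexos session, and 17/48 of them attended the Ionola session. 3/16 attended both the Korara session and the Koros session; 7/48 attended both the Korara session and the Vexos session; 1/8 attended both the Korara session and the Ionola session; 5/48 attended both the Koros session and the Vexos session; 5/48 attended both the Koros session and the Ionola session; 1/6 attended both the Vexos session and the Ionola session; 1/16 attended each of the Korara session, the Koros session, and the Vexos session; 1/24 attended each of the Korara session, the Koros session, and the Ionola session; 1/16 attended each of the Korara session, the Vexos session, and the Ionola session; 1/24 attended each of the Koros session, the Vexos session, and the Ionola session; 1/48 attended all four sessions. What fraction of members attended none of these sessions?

Using inclusion–exclusion:
P(at least one) = 5/12 + 3/8 + 19/48 + 17/48 − 3/16 − 7/48 − 1/8 − 5/48 − 5/48 − 1/6 + 1/16 + 1/24 + 1/16 + 1/24 − 1/48 = 43/48
P(none) = 1 − 43/48 = 5/48

5/48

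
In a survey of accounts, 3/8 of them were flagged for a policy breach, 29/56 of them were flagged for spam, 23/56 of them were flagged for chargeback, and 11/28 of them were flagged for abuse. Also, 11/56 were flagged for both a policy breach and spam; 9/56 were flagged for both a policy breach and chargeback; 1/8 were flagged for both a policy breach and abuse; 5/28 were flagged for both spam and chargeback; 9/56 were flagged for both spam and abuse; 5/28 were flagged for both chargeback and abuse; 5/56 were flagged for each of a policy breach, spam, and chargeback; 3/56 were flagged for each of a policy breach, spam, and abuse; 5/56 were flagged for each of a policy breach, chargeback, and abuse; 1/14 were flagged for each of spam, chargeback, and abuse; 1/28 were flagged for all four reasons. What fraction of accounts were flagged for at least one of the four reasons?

By inclusion-exclusion,
P(union) = 3/8 + 29/56 + 23/56 + 11/28 − 11/56 − 9/56 − 1/8 − 5/28 − 9/56 − 5/28 + 5/56 + 3/56 + 5/56 + 1/14 − 1/28 = 27/28

27/28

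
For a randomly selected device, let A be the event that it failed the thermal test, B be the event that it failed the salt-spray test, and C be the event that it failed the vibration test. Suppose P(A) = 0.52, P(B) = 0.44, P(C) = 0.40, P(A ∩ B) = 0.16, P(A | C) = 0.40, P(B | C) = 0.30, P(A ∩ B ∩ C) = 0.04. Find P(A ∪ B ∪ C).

0.96

P(A ∩ C) = P(C)·P(A|C) = 0.40 × 0.40 = 0.16
P(B ∩ C) = P(C)·P(B|C) = 0.40 × 0.30 = 0.12
Using inclusion–exclusion:
P(A ∪ B ∪ C) = 0.52 + 0.44 + 0.40 − 0.16 − 0.16 − 0.12 + 0.04 = 0.96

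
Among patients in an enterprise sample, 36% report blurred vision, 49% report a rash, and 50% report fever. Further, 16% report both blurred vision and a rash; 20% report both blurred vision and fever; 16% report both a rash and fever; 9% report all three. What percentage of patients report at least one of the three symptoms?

P(≥1) = 36 + 49 + 50 − 16 − 20 − 16 + 9 = 92%

92%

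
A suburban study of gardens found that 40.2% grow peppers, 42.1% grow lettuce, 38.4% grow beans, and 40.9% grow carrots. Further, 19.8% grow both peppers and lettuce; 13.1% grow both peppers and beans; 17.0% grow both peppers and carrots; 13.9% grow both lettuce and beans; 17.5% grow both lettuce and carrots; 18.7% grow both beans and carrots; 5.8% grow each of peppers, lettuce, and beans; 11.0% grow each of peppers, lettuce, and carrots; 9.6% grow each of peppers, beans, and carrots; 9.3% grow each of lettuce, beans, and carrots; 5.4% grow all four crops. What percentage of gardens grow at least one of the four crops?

91.9%

Using inclusion–exclusion:
P(at least one) = 40.2 + 42.1 + 38.4 + 40.9 − 19.8 − 13.1 − 17.0 − 13.9 − 17.5 − 18.7 + 5.8 + 11.0 + 9.6 + 9.3 − 5.4 = 91.9%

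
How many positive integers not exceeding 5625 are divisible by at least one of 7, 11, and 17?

By inclusion–exclusion:
floor(5625/7) + floor(5625/11) + floor(5625/17) − floor(5625/77) − floor(5625/119) − floor(5625/187) + floor(5625/1309) = 803 + 511 + 330 − 73 − 47 − 30 + 4 = 1498

1498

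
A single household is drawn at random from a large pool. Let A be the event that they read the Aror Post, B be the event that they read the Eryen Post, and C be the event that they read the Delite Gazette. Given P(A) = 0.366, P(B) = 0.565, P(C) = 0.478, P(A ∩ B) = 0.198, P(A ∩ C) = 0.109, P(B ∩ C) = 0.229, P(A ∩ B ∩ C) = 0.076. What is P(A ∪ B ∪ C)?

0.949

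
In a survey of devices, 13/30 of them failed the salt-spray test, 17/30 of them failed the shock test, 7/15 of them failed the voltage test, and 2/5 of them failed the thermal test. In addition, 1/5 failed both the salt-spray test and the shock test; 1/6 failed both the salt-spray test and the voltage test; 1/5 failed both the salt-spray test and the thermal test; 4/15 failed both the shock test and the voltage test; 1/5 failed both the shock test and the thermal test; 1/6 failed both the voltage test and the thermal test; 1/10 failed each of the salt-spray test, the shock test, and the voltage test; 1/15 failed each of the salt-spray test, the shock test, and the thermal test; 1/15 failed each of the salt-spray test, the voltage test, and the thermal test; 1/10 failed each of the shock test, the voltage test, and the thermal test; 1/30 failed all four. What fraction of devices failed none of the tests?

1/30

By inclusion-exclusion,
P(union) = 13/30 + 17/30 + 7/15 + 2/5 − 1/5 − 1/6 − 1/5 − 4/15 − 1/5 − 1/6 + 1/10 + 1/15 + 1/15 + 1/10 − 1/30 = 29/30
P(none) = 1 − 29/30 = 1/30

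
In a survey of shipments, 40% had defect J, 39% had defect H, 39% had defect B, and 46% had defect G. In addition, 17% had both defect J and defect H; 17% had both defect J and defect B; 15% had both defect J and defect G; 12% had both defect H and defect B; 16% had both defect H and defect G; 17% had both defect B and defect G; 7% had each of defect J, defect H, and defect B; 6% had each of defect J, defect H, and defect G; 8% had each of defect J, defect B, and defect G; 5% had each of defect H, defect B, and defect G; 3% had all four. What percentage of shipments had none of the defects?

7%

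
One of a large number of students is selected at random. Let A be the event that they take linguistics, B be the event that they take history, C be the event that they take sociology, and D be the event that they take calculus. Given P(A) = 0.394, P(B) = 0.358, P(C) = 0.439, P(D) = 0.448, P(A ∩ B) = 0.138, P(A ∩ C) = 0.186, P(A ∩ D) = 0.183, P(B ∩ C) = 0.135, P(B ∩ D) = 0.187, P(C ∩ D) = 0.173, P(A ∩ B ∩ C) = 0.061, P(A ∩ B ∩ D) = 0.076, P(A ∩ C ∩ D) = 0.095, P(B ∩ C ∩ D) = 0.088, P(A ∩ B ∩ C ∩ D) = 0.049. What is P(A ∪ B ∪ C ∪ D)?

By inclusion-exclusion,
P(A ∪ B ∪ C ∪ D) = 0.394 + 0.358 + 0.439 + 0.448 − 0.138 − 0.186 − 0.183 − 0.135 − 0.187 − 0.173 + 0.061 + 0.076 + 0.095 + 0.088 − 0.049 = 0.908

0.908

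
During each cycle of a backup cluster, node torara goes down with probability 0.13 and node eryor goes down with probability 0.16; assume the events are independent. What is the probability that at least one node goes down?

0.2692

P(none) = (1 − 0.13) × (1 − 0.16) = 0.87 × 0.84 = 0.7308
P(at least one) = 1 − 0.7308 = 0.2692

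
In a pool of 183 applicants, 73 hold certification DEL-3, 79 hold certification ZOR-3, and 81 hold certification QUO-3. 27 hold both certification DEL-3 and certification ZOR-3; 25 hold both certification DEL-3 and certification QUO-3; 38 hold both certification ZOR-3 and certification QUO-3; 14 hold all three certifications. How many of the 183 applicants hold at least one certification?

Apply inclusion-exclusion:
|union| = 73 + 79 + 81 − 27 − 25 − 38 + 14 = 157

157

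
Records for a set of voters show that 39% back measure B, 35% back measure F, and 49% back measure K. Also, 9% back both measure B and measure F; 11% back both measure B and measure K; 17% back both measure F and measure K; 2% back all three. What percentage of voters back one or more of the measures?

Apply inclusion-exclusion:
P(≥1) = 39 + 35 + 49 − 9 − 11 − 17 + 2 = 88%

88%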